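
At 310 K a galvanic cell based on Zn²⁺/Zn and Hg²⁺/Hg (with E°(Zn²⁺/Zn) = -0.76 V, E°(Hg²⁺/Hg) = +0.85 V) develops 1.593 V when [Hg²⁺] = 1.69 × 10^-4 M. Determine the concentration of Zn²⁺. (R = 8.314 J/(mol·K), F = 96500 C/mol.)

From the Nernst equation, ln Q = nF(E° − E)/RT = 2×96500×(1.61 − 1.593)/(8.314×310) = 1.273, so Q = 3.57.
With Q = [Zn²⁺]/[Hg²⁺] and the known concentrations, [Zn²⁺] in the numerator gives [Zn²⁺] = 6 × 10^-4 M.

6 × 10^-4 M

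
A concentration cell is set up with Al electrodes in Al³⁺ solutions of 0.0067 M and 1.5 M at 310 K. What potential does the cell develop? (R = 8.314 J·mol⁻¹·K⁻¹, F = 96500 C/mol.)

Both half-cells are Al³⁺/Al, so E°_cell = 0. The concentrated side is the cathode; the cell reaction moves Al³⁺ from high to low concentration with n = 3.
Q = [Al³⁺]_dilute/[Al³⁺]_conc = 0.0067/1.5 = 0.00447.
E = 0 − (RT/nF) ln Q = −((8.314×310)/(3×96500))(-5.411) = 0.0482 V.

0.048 V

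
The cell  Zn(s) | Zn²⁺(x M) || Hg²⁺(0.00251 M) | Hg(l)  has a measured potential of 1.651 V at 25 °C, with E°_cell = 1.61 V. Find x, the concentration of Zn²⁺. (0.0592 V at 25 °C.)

From the Nernst equation, log Q = n(E° − E)/0.0592 = 2(1.61 − 1.651)/0.0592 = -1.385, so Q = 0.0412.
With Q = [Zn²⁺]/[Hg²⁺] and the known concentrations, [Zn²⁺] in the numerator gives [Zn²⁺] = 1 × 10^-4 M.

1 × 10^-4 M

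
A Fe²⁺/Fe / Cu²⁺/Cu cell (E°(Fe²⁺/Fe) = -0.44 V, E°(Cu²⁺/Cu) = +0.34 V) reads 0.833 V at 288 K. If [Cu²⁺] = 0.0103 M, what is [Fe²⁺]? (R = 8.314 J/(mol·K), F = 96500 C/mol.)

1.4 × 10^-4 M

From the Nernst equation, ln Q = nF(E° − E)/RT = 2×96500×(0.78 − 0.833)/(8.314×288) = -4.272, so Q = 0.0140.
With Q = [Fe²⁺]/[Cu²⁺] and the known concentrations, [Fe²⁺] in the numerator gives [Fe²⁺] = 1.4 × 10^-4 M.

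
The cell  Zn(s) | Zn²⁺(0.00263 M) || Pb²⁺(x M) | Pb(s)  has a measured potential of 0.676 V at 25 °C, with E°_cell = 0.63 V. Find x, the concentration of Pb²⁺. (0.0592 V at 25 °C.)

0.094 M

From the Nernst equation, log Q = n(E° − E)/0.0592 = 2(0.63 − 0.676)/0.0592 = -1.554, so Q = 0.0279.
With Q = [Zn²⁺]/[Pb²⁺] and the known concentrations, [Pb²⁺] in the denominator gives [Pb²⁺] = 0.094 M.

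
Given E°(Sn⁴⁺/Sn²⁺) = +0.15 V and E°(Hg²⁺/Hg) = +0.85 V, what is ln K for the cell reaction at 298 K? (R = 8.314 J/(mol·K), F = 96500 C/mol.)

E°_cell = +0.85 − (+0.15) = 0.70 V, with n = 2 electrons transferred.
At equilibrium E = 0, so the Nernst equation gives ln K = nFE°/RT = (2)(96500)(0.70)/((8.314)(298)) = 54.53.

ln K = 54.5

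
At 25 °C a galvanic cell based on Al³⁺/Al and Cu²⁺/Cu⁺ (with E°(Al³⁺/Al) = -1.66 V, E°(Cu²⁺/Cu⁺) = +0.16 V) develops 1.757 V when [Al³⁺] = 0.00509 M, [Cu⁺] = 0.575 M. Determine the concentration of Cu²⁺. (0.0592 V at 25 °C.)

0.0085 M

From the Nernst equation, log Q = n(E° − E)/0.0592 = 3(1.82 − 1.757)/0.0592 = 3.193, so Q = 1560.
With Q = [Al³⁺]·[Cu⁺]^3/[Cu²⁺]^3 and the known concentrations, [Cu²⁺]^3 in the denominator gives [Cu²⁺] = 0.0085 M.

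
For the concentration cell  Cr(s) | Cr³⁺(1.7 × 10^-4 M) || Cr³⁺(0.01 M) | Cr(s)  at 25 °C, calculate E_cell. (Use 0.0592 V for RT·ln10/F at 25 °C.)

0.035 V

Both half-cells are Cr³⁺/Cr, so E°_cell = 0. The concentrated side is the cathode; the cell reaction moves Cr³⁺ from high to low concentration with n = 3.
Q = [Cr³⁺]_dilute/[Cr³⁺]_conc = 1.7 × 10^-4/0.01 = 0.0170.
E = 0 − (0.0592/3) log Q = −(0.0592/3)(-1.770) = 0.0349 V.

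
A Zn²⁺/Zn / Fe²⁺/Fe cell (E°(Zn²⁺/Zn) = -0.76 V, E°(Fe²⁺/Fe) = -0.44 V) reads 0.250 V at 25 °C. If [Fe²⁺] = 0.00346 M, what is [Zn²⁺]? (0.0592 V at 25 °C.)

From the Nernst equation, log Q = n(E° − E)/0.0592 = 2(0.32 − 0.250)/0.0592 = 2.365, so Q = 232.
With Q = [Zn²⁺]/[Fe²⁺] and the known concentrations, [Zn²⁺] in the numerator gives [Zn²⁺] = 0.8 M.

0.8 M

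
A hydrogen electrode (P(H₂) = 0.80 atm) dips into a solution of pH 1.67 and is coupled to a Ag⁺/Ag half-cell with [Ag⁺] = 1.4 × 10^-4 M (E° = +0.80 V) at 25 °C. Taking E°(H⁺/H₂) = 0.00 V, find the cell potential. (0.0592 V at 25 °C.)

The Ag⁺/Ag couple is the cathode, so E°_cell = 0.80 V; n = 2.
[H⁺] = 10^(−1.67) = 0.021 M, and Q = [H⁺]^2 / ([Ag⁺]^2·P(H₂)) = 2.92 × 10^4.
E = E° − (0.0592/2) log Q = 0.80 − (0.0592/2)(4.465) = 0.668 V.

0.67 V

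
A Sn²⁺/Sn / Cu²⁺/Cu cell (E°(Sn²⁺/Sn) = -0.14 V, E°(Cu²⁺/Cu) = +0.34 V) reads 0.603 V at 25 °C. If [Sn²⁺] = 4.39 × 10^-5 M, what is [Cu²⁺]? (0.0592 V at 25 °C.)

From the Nernst equation, log Q = n(E° − E)/0.0592 = 2(0.48 − 0.603)/0.0592 = -4.155, so Q = 6.99 × 10^-5.
With Q = [Sn²⁺]/[Cu²⁺] and the known concentrations, [Cu²⁺] in the denominator gives [Cu²⁺] = 0.63 M.

0.63 M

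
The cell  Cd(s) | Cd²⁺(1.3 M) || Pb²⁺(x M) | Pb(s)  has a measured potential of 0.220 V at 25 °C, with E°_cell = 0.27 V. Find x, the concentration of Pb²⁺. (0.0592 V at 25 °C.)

0.027 M

From the Nernst equation, log Q = n(E° − E)/0.0592 = 2(0.27 − 0.220)/0.0592 = 1.689, so Q = 48.9.
With Q = [Cd²⁺]/[Pb²⁺] and the known concentrations, [Pb²⁺] in the denominator gives [Pb²⁺] = 0.027 M.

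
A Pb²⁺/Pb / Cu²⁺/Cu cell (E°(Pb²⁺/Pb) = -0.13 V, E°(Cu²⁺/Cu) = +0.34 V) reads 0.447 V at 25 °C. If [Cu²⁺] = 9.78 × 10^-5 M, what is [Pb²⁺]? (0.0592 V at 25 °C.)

5.9 × 10^-4 M

From the Nernst equation, log Q = n(E° − E)/0.0592 = 2(0.47 − 0.447)/0.0592 = 0.777, so Q = 5.98.
With Q = [Pb²⁺]/[Cu²⁺] and the known concentrations, [Pb²⁺] in the numerator gives [Pb²⁺] = 5.9 × 10^-4 M.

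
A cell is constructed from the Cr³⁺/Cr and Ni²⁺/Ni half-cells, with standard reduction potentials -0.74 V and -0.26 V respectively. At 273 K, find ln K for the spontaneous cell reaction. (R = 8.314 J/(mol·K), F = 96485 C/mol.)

ln K = 122.4

E°_cell = -0.26 − (-0.74) = 0.48 V, with n = 6 electrons transferred.
At equilibrium E = 0, so the Nernst equation gives ln K = nFE°/RT = (6)(96485)(0.48)/((8.314)(273)) = 122.43.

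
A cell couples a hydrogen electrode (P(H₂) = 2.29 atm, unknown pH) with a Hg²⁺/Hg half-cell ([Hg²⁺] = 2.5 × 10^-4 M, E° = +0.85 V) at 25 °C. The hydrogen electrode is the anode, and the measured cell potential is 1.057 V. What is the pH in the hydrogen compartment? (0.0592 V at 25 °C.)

pH = 5.12

E°_cell = 0.85 V and n = 2.
log Q = n(E° − E)/0.0592 = 2×(0.85 − 1.057)/0.0592 = -6.993.
With Q = [H⁺]^2 / ([Hg²⁺]·P(H₂)), solving for [H⁺] gives log[H⁺] = -5.118, so pH = 5.12.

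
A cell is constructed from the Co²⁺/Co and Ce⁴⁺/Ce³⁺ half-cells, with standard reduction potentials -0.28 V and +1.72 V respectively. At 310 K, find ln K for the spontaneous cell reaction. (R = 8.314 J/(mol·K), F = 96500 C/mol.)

E°_cell = +1.72 − (-0.28) = 2.00 V, with n = 2 electrons transferred.
At equilibrium E = 0, so the Nernst equation gives ln K = nFE°/RT = (2)(96500)(2.00)/((8.314)(310)) = 149.77.

ln K = 149.8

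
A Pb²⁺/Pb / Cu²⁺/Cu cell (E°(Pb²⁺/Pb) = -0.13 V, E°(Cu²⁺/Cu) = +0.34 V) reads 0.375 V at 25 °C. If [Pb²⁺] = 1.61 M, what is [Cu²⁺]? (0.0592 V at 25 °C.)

From the Nernst equation, log Q = n(E° − E)/0.0592 = 2(0.47 − 0.375)/0.0592 = 3.209, so Q = 1620.
With Q = [Pb²⁺]/[Cu²⁺] and the known concentrations, [Cu²⁺] in the denominator gives [Cu²⁺] = 9.9 × 10^-4 M.

9.9 × 10^-4 M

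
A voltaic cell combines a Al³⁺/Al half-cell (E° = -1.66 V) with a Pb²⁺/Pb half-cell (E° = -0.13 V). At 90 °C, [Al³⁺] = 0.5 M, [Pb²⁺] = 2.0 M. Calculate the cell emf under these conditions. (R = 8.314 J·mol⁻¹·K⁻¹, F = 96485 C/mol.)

1.55 V

The Pb²⁺/Pb couple has the higher reduction potential and acts as the cathode, so E°_cell = -0.13 − (-1.66) = 1.53 V.
Balancing electrons gives n = 6; the reaction quotient is Q = [Al³⁺]^2/[Pb²⁺]^3 = 0.0312.
E = E° − (RT/nF) ln Q = 1.53 − (8.314×363)/(6×96485) × (-3.466) = 1.530 + 0.018 = 1.548 V.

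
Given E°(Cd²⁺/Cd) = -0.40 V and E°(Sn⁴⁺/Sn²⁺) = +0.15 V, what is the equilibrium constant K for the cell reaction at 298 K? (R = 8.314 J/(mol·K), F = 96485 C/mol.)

4 × 10^18

E°_cell = +0.15 − (-0.40) = 0.55 V, with n = 2 electrons transferred.
At equilibrium E = 0, so the Nernst equation gives ln K = nFE°/RT = (2)(96485)(0.55)/((8.314)(298)) = 42.84.
K = e^42.84 = 4 × 10^18.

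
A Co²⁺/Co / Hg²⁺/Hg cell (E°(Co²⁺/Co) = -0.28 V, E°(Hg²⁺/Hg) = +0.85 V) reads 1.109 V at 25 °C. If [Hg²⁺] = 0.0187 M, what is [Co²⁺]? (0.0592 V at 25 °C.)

From the Nernst equation, log Q = n(E° − E)/0.0592 = 2(1.13 − 1.109)/0.0592 = 0.709, so Q = 5.12.
With Q = [Co²⁺]/[Hg²⁺] and the known concentrations, [Co²⁺] in the numerator gives [Co²⁺] = 0.096 M.

0.096 M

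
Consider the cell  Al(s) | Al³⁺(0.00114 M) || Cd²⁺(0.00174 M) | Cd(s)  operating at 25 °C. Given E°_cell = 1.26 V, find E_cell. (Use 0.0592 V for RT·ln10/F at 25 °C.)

Balancing electrons gives n = 6; the reaction quotient is Q = [Al³⁺]^2/[Cd²⁺]^3 = 247.
At 25 °C, E = E° − (0.0592/n) log Q = 1.26 − (0.0592/6)(2.392) = 1.260 − 0.024 = 1.236 V.

1.24 V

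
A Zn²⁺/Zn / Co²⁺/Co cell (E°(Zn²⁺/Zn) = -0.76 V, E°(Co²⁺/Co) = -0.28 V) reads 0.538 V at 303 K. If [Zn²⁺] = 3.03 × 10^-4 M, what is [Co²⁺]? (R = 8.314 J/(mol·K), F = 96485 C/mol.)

0.026 M

From the Nernst equation, ln Q = nF(E° − E)/RT = 2×96485×(0.48 − 0.538)/(8.314×303) = -4.443, so Q = 0.0118.
With Q = [Zn²⁺]/[Co²⁺] and the known concentrations, [Co²⁺] in the denominator gives [Co²⁺] = 0.026 M.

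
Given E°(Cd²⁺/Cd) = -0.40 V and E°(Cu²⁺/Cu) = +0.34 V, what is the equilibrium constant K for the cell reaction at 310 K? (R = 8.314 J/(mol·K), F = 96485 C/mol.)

1.2 × 10^24

E°_cell = +0.34 − (-0.40) = 0.74 V, with n = 2 electrons transferred.
At equilibrium E = 0, so the Nernst equation gives ln K = nFE°/RT = (2)(96485)(0.74)/((8.314)(310)) = 55.41.
K = e^55.41 = 1.2 × 10^24.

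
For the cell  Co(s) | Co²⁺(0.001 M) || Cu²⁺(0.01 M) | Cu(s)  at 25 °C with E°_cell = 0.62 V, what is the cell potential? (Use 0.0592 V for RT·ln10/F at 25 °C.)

Balancing electrons gives n = 2; the reaction quotient is Q = [Co²⁺]/[Cu²⁺] = 0.100.
At 25 °C, E = E° − (0.0592/n) log Q = 0.62 − (0.0592/2)(-1.000) = 0.620 + 0.030 = 0.650 V.

0.650 V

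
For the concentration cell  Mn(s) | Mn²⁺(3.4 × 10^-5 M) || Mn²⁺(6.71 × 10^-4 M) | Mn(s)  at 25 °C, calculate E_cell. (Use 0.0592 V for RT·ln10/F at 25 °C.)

0.038 V

Both half-cells are Mn²⁺/Mn, so E°_cell = 0. The concentrated side is the cathode; the cell reaction moves Mn²⁺ from high to low concentration with n = 2.
Q = [Mn²⁺]_dilute/[Mn²⁺]_conc = 3.4 × 10^-5/6.71 × 10^-4 = 0.0507.
E = 0 − (0.0592/2) log Q = −(0.0592/2)(-1.295) = 0.0383 V.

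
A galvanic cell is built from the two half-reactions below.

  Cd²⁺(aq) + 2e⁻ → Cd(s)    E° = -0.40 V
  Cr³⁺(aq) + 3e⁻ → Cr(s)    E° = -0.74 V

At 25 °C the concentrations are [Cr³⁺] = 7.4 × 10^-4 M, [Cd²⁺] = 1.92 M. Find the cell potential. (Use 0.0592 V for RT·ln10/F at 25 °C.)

The Cd²⁺/Cd couple has the higher reduction potential and acts as the cathode, so E°_cell = -0.40 − (-0.74) = 0.34 V.
Balancing electrons gives n = 6; the reaction quotient is Q = [Cr³⁺]^2/[Cd²⁺]^3 = 7.74 × 10^-8.
At 25 °C, E = E° − (0.0592/n) log Q = 0.34 − (0.0592/6)(-7.111) = 0.340 + 0.070 = 0.410 V.

0.410 V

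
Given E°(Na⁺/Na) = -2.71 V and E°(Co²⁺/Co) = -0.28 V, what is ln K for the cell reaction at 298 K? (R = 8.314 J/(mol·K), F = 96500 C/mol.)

E°_cell = -0.28 − (-2.71) = 2.43 V, with n = 2 electrons transferred.
At equilibrium E = 0, so the Nernst equation gives ln K = nFE°/RT = (2)(96500)(2.43)/((8.314)(298)) = 189.29.

ln K = 189.3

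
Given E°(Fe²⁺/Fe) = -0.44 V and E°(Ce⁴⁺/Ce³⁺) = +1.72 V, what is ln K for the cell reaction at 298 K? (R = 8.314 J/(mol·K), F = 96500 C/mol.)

ln K = 168.3

E°_cell = +1.72 − (-0.44) = 2.16 V, with n = 2 electrons transferred.
At equilibrium E = 0, so the Nernst equation gives ln K = nFE°/RT = (2)(96500)(2.16)/((8.314)(298)) = 168.26.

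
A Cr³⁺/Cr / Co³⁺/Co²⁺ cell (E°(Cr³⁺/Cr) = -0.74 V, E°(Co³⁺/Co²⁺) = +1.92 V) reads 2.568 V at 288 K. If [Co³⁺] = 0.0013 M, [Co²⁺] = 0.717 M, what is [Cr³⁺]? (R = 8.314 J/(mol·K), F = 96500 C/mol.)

From the Nernst equation, ln Q = nF(E° − E)/RT = 3×96500×(2.66 − 2.568)/(8.314×288) = 11.123, so Q = 6.77 × 10^4.
With Q = [Cr³⁺]·[Co²⁺]^3/[Co³⁺]^3 and the known concentrations, [Cr³⁺] in the numerator gives [Cr³⁺] = 4 × 10^-4 M.

4 × 10^-4 M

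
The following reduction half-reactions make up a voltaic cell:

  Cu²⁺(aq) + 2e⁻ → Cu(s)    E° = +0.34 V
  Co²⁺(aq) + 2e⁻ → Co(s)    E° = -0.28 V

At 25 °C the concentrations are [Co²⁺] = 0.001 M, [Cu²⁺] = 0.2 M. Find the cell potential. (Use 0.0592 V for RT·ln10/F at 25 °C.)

The Cu²⁺/Cu couple has the higher reduction potential and acts as the cathode, so E°_cell = +0.34 − (-0.28) = 0.62 V.
Balancing electrons gives n = 2; the reaction quotient is Q = [Co²⁺]/[Cu²⁺] = 0.00500.
At 25 °C, E = E° − (0.0592/n) log Q = 0.62 − (0.0592/2)(-2.301) = 0.620 + 0.068 = 0.688 V.

0.688 V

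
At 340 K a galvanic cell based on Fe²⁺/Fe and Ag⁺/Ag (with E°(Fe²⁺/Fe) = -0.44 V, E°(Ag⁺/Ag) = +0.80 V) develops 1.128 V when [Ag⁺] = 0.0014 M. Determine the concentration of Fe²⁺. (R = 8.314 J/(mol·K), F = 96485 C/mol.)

From the Nernst equation, ln Q = nF(E° − E)/RT = 2×96485×(1.24 − 1.128)/(8.314×340) = 7.646, so Q = 2090.
With Q = [Fe²⁺]/[Ag⁺]^2 and the known concentrations, [Fe²⁺] in the numerator gives [Fe²⁺] = 0.0041 M.

0.0041 M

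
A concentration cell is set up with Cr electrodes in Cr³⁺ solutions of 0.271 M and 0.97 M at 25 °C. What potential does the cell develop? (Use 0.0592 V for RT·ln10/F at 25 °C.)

0.011 V

Both half-cells are Cr³⁺/Cr, so E°_cell = 0. The concentrated side is the cathode; the cell reaction moves Cr³⁺ from high to low concentration with n = 3.
Q = [Cr³⁺]_dilute/[Cr³⁺]_conc = 0.271/0.97 = 0.279.
E = 0 − (0.0592/3) log Q = −(0.0592/3)(-0.554) = 0.0109 V.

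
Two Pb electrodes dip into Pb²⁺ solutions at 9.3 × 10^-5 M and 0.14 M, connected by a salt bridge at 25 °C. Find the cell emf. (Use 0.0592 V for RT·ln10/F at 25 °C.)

0.094 V

Both half-cells are Pb²⁺/Pb, so E°_cell = 0. The concentrated side is the cathode; the cell reaction moves Pb²⁺ from high to low concentration with n = 2.
Q = [Pb²⁺]_dilute/[Pb²⁺]_conc = 9.3 × 10^-5/0.14 = 6.64 × 10^-4.
E = 0 − (0.0592/2) log Q = −(0.0592/2)(-3.178) = 0.0941 V.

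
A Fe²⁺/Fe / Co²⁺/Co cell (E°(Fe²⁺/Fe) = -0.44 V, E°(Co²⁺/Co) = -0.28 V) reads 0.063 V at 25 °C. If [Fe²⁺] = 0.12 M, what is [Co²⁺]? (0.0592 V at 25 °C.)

6.3 × 10^-5 M

From the Nernst equation, log Q = n(E° − E)/0.0592 = 2(0.16 − 0.063)/0.0592 = 3.277, so Q = 1890.
With Q = [Fe²⁺]/[Co²⁺] and the known concentrations, [Co²⁺] in the denominator gives [Co²⁺] = 6.3 × 10^-5 M.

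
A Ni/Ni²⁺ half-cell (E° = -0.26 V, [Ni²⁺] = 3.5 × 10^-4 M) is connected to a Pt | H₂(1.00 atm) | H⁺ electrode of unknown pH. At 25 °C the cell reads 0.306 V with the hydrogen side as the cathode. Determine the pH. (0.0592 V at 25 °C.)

E°_cell = 0.26 V and n = 2.
log Q = n(E° − E)/0.0592 = 2×(0.26 − 0.306)/0.0592 = -1.554.
With Q = [Ni²⁺]·P(H₂) / [H⁺]^2, solving for [H⁺] gives log[H⁺] = -0.951, so pH = 0.95.

pH = 0.95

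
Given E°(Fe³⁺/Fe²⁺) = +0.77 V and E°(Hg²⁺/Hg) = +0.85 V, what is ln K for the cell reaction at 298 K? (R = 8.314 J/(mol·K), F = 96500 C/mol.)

E°_cell = +0.85 − (+0.77) = 0.08 V, with n = 2 electrons transferred.
At equilibrium E = 0, so the Nernst equation gives ln K = nFE°/RT = (2)(96500)(0.08)/((8.314)(298)) = 6.23.

ln K = 6.2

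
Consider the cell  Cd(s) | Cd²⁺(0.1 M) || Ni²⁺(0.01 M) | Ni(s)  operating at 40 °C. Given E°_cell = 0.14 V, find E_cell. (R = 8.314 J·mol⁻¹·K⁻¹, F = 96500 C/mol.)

0.109 V

Balancing electrons gives n = 2; the reaction quotient is Q = [Cd²⁺]/[Ni²⁺] = 10.0.
E = E° − (RT/nF) ln Q = 0.14 − (8.314×313)/(2×96500) × (2.303) = 0.140 − 0.031 = 0.109 V.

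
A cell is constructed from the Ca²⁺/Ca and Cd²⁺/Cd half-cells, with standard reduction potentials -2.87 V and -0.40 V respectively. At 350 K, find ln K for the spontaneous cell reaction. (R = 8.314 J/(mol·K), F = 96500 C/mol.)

ln K = 163.8

E°_cell = -0.40 − (-2.87) = 2.47 V, with n = 2 electrons transferred.
At equilibrium E = 0, so the Nernst equation gives ln K = nFE°/RT = (2)(96500)(2.47)/((8.314)(350)) = 163.82.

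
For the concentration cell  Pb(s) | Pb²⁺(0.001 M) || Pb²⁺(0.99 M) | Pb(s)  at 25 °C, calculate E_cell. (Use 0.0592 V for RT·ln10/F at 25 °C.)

Both half-cells are Pb²⁺/Pb, so E°_cell = 0. The concentrated side is the cathode; the cell reaction moves Pb²⁺ from high to low concentration with n = 2.
Q = [Pb²⁺]_dilute/[Pb²⁺]_conc = 0.001/0.99 = 0.00101.
E = 0 − (0.0592/2) log Q = −(0.0592/2)(-2.996) = 0.0887 V.

0.089 V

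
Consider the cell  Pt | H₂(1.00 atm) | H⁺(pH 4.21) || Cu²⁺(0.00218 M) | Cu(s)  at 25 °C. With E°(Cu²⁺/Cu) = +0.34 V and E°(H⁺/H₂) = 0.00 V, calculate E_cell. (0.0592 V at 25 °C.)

The Cu²⁺/Cu couple is the cathode, so E°_cell = 0.34 V; n = 2.
[H⁺] = 10^(−4.21) = 6.2 × 10^-5 M, and Q = [H⁺]^2 / ([Cu²⁺]·P(H₂)) = 1.74 × 10^-6.
E = E° − (0.0592/2) log Q = 0.34 − (0.0592/2)(-5.758) = 0.510 V.

0.51 V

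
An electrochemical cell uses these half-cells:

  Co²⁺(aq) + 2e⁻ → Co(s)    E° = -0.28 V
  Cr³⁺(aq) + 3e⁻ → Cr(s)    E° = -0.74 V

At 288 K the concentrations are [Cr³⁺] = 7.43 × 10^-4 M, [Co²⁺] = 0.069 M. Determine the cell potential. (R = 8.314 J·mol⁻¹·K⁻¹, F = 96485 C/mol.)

0.486 V

The Co²⁺/Co couple has the higher reduction potential and acts as the cathode, so E°_cell = -0.28 − (-0.74) = 0.46 V.
Balancing electrons gives n = 6; the reaction quotient is Q = [Cr³⁺]^2/[Co²⁺]^3 = 0.00168.
E = E° − (RT/nF) ln Q = 0.46 − (8.314×288)/(6×96485) × (-6.389) = 0.460 + 0.026 = 0.486 V.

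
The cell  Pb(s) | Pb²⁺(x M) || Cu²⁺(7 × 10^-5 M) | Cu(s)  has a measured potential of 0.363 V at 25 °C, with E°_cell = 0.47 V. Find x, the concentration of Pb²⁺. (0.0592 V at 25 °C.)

From the Nernst equation, log Q = n(E° − E)/0.0592 = 2(0.47 − 0.363)/0.0592 = 3.615, so Q = 4120.
With Q = [Pb²⁺]/[Cu²⁺] and the known concentrations, [Pb²⁺] in the numerator gives [Pb²⁺] = 0.29 M.

0.29 M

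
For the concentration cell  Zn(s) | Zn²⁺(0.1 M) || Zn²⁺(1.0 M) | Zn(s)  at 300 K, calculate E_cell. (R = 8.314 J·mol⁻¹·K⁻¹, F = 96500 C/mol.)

Both half-cells are Zn²⁺/Zn, so E°_cell = 0. The concentrated side is the cathode; the cell reaction moves Zn²⁺ from high to low concentration with n = 2.
Q = [Zn²⁺]_dilute/[Zn²⁺]_conc = 0.1/1.0 = 0.100.
E = 0 − (RT/nF) ln Q = −((8.314×300)/(2×96500))(-2.303) = 0.0298 V.

0.030 V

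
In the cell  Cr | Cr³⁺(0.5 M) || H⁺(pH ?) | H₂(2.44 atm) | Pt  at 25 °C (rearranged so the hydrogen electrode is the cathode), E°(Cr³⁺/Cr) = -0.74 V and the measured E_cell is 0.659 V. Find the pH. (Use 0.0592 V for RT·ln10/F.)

E°_cell = 0.74 V and n = 6.
log Q = n(E° − E)/0.0592 = 6×(0.74 − 0.659)/0.0592 = 8.209.
With Q = [Cr³⁺]^2·P(H₂)^3 / [H⁺]^6, solving for [H⁺] gives log[H⁺] = -1.275, so pH = 1.27.

pH = 1.27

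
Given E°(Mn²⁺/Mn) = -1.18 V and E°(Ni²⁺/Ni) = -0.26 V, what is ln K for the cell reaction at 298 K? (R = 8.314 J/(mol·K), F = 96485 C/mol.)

ln K = 71.7

E°_cell = -0.26 − (-1.18) = 0.92 V, with n = 2 electrons transferred.
At equilibrium E = 0, so the Nernst equation gives ln K = nFE°/RT = (2)(96485)(0.92)/((8.314)(298)) = 71.66.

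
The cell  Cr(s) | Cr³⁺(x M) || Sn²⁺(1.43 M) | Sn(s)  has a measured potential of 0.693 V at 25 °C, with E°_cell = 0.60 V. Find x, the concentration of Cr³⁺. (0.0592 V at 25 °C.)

From the Nernst equation, log Q = n(E° − E)/0.0592 = 6(0.60 − 0.693)/0.0592 = -9.426, so Q = 3.75 × 10^-10.
With Q = [Cr³⁺]^2/[Sn²⁺]^3 and the known concentrations, [Cr³⁺]^2 in the numerator gives [Cr³⁺] = 3.3 × 10^-5 M.

3.3 × 10^-5 M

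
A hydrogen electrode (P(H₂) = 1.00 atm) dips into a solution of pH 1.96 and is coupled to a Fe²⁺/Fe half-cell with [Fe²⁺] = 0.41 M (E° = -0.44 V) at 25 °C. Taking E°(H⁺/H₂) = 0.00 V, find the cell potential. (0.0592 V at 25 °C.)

0.34 V

The hydrogen couple is the cathode, so E°_cell = 0.44 V; n = 2.
[H⁺] = 10^(−1.96) = 0.011 M, and Q = [Fe²⁺]·P(H₂) / [H⁺]^2 = 3410.
E = E° − (0.0592/2) log Q = 0.44 − (0.0592/2)(3.533) = 0.335 V.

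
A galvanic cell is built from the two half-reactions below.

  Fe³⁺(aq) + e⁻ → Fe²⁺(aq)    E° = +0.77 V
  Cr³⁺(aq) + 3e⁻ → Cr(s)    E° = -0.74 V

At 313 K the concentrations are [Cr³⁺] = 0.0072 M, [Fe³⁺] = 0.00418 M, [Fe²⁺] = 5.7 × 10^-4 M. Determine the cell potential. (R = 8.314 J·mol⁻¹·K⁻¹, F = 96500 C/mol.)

The Fe³⁺/Fe²⁺ couple has the higher reduction potential and acts as the cathode, so E°_cell = +0.77 − (-0.74) = 1.51 V.
Balancing electrons gives n = 3; the reaction quotient is Q = [Cr³⁺]·[Fe²⁺]^3/[Fe³⁺]^3 = 1.83 × 10^-5.
E = E° − (RT/nF) ln Q = 1.51 − (8.314×313)/(3×96500) × (-10.911) = 1.510 + 0.098 = 1.608 V.

1.61 V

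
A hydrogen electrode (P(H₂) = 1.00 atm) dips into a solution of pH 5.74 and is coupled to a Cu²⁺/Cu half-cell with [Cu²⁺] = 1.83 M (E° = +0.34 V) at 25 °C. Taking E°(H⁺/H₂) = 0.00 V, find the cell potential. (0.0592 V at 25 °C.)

The Cu²⁺/Cu couple is the cathode, so E°_cell = 0.34 V; n = 2.
[H⁺] = 10^(−5.74) = 1.8 × 10^-6 M, and Q = [H⁺]^2 / ([Cu²⁺]·P(H₂)) = 1.81 × 10^-12.
E = E° − (0.0592/2) log Q = 0.34 − (0.0592/2)(-11.742) = 0.688 V.

0.69 V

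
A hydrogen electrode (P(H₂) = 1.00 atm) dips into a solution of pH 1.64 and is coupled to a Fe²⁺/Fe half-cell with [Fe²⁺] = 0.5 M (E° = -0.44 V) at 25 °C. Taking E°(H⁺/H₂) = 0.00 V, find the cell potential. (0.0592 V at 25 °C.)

0.35 V

The hydrogen couple is the cathode, so E°_cell = 0.44 V; n = 2.
[H⁺] = 10^(−1.64) = 0.023 M, and Q = [Fe²⁺]·P(H₂) / [H⁺]^2 = 953.
E = E° − (0.0592/2) log Q = 0.44 − (0.0592/2)(2.979) = 0.352 V.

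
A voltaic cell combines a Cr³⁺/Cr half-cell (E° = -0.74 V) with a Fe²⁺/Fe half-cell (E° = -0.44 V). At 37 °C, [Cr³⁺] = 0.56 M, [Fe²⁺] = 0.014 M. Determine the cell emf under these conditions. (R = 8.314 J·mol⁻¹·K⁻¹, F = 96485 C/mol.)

0.248 V

The Fe²⁺/Fe couple has the higher reduction potential and acts as the cathode, so E°_cell = -0.44 − (-0.74) = 0.30 V.
Balancing electrons gives n = 6; the reaction quotient is Q = [Cr³⁺]^2/[Fe²⁺]^3 = 1.14 × 10^5.
E = E° − (RT/nF) ln Q = 0.30 − (8.314×310)/(6×96485) × (11.646) = 0.300 − 0.052 = 0.248 V.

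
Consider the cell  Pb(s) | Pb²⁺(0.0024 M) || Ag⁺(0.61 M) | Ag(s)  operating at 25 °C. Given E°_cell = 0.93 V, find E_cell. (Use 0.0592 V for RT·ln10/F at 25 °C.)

0.995 V

Balancing electrons gives n = 2; the reaction quotient is Q = [Pb²⁺]/[Ag⁺]^2 = 0.00645.
At 25 °C, E = E° − (0.0592/n) log Q = 0.93 − (0.0592/2)(-2.190) = 0.930 + 0.065 = 0.995 V.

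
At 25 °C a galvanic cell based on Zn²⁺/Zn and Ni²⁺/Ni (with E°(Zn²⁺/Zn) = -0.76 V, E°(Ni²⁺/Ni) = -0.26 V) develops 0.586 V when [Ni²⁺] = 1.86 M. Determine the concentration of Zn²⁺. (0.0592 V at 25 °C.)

0.0023 M

From the Nernst equation, log Q = n(E° − E)/0.0592 = 2(0.50 − 0.586)/0.0592 = -2.905, so Q = 0.00124.
With Q = [Zn²⁺]/[Ni²⁺] and the known concentrations, [Zn²⁺] in the numerator gives [Zn²⁺] = 0.0023 M.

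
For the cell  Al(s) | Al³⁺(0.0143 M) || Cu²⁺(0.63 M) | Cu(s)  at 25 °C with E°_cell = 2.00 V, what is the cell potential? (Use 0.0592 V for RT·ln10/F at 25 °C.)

2.03 V

Balancing electrons gives n = 6; the reaction quotient is Q = [Al³⁺]^2/[Cu²⁺]^3 = 8.18 × 10^-4.
At 25 °C, E = E° − (0.0592/n) log Q = 2.00 − (0.0592/6)(-3.087) = 2.000 + 0.030 = 2.030 V.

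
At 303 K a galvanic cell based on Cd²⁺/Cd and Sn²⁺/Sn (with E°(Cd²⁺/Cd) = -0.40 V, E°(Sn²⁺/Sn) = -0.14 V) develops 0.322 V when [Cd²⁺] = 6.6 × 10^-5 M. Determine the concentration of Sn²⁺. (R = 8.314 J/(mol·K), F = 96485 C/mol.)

From the Nernst equation, ln Q = nF(E° − E)/RT = 2×96485×(0.26 − 0.322)/(8.314×303) = -4.749, so Q = 0.00866.
With Q = [Cd²⁺]/[Sn²⁺] and the known concentrations, [Sn²⁺] in the denominator gives [Sn²⁺] = 0.0076 M.

0.0076 M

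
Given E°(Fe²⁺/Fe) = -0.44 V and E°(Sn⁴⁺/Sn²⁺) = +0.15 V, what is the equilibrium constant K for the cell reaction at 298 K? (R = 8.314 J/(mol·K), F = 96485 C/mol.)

9.1 × 10^19

E°_cell = +0.15 − (-0.44) = 0.59 V, with n = 2 electrons transferred.
At equilibrium E = 0, so the Nernst equation gives ln K = nFE°/RT = (2)(96485)(0.59)/((8.314)(298)) = 45.95.
K = e^45.95 = 9.1 × 10^19.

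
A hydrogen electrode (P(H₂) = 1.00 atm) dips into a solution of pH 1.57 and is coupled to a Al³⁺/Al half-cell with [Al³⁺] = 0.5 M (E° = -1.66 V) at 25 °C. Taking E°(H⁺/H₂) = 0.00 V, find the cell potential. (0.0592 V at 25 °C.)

The hydrogen couple is the cathode, so E°_cell = 1.66 V; n = 6.
[H⁺] = 10^(−1.57) = 0.027 M, and Q = [Al³⁺]^2·P(H₂)^3 / [H⁺]^6 = 6.58 × 10^8.
E = E° − (0.0592/6) log Q = 1.66 − (0.0592/6)(8.818) = 1.573 V.

1.57 V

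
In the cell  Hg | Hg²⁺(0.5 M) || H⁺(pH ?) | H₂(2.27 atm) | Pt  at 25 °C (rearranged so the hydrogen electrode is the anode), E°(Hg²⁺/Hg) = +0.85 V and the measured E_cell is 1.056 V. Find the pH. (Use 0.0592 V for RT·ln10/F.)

pH = 3.45

E°_cell = 0.85 V and n = 2.
log Q = n(E° − E)/0.0592 = 2×(0.85 − 1.056)/0.0592 = -6.959.
With Q = [H⁺]^2 / ([Hg²⁺]·P(H₂)), solving for [H⁺] gives log[H⁺] = -3.452, so pH = 3.45.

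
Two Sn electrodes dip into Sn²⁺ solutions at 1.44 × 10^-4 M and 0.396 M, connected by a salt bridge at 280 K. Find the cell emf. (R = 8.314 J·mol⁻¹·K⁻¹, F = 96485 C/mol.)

Both half-cells are Sn²⁺/Sn, so E°_cell = 0. The concentrated side is the cathode; the cell reaction moves Sn²⁺ from high to low concentration with n = 2.
Q = [Sn²⁺]_dilute/[Sn²⁺]_conc = 1.44 × 10^-4/0.396 = 3.64 × 10^-4.
E = 0 − (RT/nF) ln Q = −((8.314×280)/(2×96485))(-7.919) = 0.0955 V.

0.096 V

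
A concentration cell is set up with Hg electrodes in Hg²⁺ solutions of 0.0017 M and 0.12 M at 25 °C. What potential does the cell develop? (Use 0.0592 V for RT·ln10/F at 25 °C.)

0.055 V

Both half-cells are Hg²⁺/Hg, so E°_cell = 0. The concentrated side is the cathode; the cell reaction moves Hg²⁺ from high to low concentration with n = 2.
Q = [Hg²⁺]_dilute/[Hg²⁺]_conc = 0.0017/0.12 = 0.0142.
E = 0 − (0.0592/2) log Q = −(0.0592/2)(-1.849) = 0.0547 V.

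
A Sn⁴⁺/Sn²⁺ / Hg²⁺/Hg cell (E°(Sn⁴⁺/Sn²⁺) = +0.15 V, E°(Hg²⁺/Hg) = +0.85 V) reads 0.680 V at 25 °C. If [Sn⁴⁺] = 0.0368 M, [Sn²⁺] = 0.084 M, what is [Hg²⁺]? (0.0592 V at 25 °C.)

From the Nernst equation, log Q = n(E° − E)/0.0592 = 2(0.70 − 0.680)/0.0592 = 0.676, so Q = 4.74.
With Q = [Sn⁴⁺]/([Sn²⁺]·[Hg²⁺]) and the known concentrations, [Hg²⁺] in the denominator gives [Hg²⁺] = 0.092 M.

0.092 M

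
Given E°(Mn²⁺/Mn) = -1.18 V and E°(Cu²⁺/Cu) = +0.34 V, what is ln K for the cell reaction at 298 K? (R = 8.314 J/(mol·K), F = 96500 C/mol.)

E°_cell = +0.34 − (-1.18) = 1.52 V, with n = 2 electrons transferred.
At equilibrium E = 0, so the Nernst equation gives ln K = nFE°/RT = (2)(96500)(1.52)/((8.314)(298)) = 118.41.

ln K = 118.4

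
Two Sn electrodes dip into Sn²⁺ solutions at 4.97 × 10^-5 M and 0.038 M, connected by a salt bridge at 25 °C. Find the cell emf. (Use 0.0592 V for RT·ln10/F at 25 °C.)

0.085 V

Both half-cells are Sn²⁺/Sn, so E°_cell = 0. The concentrated side is the cathode; the cell reaction moves Sn²⁺ from high to low concentration with n = 2.
Q = [Sn²⁺]_dilute/[Sn²⁺]_conc = 4.97 × 10^-5/0.038 = 0.00131.
E = 0 − (0.0592/2) log Q = −(0.0592/2)(-2.883) = 0.0853 V.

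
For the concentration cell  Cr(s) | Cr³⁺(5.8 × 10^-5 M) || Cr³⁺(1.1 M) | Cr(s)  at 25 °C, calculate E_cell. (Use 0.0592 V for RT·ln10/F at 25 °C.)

Both half-cells are Cr³⁺/Cr, so E°_cell = 0. The concentrated side is the cathode; the cell reaction moves Cr³⁺ from high to low concentration with n = 3.
Q = [Cr³⁺]_dilute/[Cr³⁺]_conc = 5.8 × 10^-5/1.1 = 5.27 × 10^-5.
E = 0 − (0.0592/3) log Q = −(0.0592/3)(-4.278) = 0.0844 V.

0.084 V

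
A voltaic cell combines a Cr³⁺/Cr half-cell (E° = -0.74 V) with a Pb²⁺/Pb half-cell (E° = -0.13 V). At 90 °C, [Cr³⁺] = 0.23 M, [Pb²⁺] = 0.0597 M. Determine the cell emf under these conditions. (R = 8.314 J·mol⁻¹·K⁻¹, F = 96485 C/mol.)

The Pb²⁺/Pb couple has the higher reduction potential and acts as the cathode, so E°_cell = -0.13 − (-0.74) = 0.61 V.
Balancing electrons gives n = 6; the reaction quotient is Q = [Cr³⁺]^2/[Pb²⁺]^3 = 249.
E = E° − (RT/nF) ln Q = 0.61 − (8.314×363)/(6×96485) × (5.516) = 0.610 − 0.029 = 0.581 V.

0.581 V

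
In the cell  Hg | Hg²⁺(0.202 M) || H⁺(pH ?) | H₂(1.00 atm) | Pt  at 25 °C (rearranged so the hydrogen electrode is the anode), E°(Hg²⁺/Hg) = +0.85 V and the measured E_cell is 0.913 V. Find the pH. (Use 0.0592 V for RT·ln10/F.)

E°_cell = 0.85 V and n = 2.
log Q = n(E° − E)/0.0592 = 2×(0.85 − 0.913)/0.0592 = -2.128.
With Q = [H⁺]^2 / ([Hg²⁺]·P(H₂)), solving for [H⁺] gives log[H⁺] = -1.412, so pH = 1.41.

pH = 1.41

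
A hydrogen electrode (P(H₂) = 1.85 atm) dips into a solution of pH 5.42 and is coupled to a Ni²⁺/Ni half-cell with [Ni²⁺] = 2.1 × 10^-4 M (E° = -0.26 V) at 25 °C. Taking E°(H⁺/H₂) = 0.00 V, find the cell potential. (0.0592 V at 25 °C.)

The hydrogen couple is the cathode, so E°_cell = 0.26 V; n = 2.
[H⁺] = 10^(−5.42) = 3.8 × 10^-6 M, and Q = [Ni²⁺]·P(H₂) / [H⁺]^2 = 2.69 × 10^7.
E = E° − (0.0592/2) log Q = 0.26 − (0.0592/2)(7.429) = 0.040 V.

0.040 V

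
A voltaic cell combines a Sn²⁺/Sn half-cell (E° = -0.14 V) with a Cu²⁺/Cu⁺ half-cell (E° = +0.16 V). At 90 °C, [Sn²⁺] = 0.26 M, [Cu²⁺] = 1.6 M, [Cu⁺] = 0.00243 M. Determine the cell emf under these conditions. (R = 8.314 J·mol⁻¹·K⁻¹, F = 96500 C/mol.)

0.524 V

The Cu²⁺/Cu⁺ couple has the higher reduction potential and acts as the cathode, so E°_cell = +0.16 − (-0.14) = 0.30 V.
Balancing electrons gives n = 2; the reaction quotient is Q = [Sn²⁺]·[Cu⁺]^2/[Cu²⁺]^2 = 6 × 10^-7.
E = E° − (RT/nF) ln Q = 0.30 − (8.314×363)/(2×96500) × (-14.327) = 0.300 + 0.224 = 0.524 V.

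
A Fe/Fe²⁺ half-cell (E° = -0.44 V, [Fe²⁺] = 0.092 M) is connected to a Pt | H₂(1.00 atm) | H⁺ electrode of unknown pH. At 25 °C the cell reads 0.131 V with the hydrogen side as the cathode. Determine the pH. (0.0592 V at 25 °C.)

pH = 5.74

E°_cell = 0.44 V and n = 2.
log Q = n(E° − E)/0.0592 = 2×(0.44 − 0.131)/0.0592 = 10.439.
With Q = [Fe²⁺]·P(H₂) / [H⁺]^2, solving for [H⁺] gives log[H⁺] = -5.738, so pH = 5.74.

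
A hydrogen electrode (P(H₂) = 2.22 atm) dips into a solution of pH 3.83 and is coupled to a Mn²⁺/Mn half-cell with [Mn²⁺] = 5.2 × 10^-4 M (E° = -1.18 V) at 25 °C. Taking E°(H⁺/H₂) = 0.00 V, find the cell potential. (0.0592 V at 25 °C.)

The hydrogen couple is the cathode, so E°_cell = 1.18 V; n = 2.
[H⁺] = 10^(−3.83) = 1.5 × 10^-4 M, and Q = [Mn²⁺]·P(H₂) / [H⁺]^2 = 5.28 × 10^4.
E = E° − (0.0592/2) log Q = 1.18 − (0.0592/2)(4.722) = 1.040 V.

1.04 V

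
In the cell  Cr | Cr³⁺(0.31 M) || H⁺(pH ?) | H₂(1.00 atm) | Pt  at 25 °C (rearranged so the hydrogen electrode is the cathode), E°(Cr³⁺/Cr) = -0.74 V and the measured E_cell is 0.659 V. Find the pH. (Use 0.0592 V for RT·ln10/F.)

E°_cell = 0.74 V and n = 6.
log Q = n(E° − E)/0.0592 = 6×(0.74 − 0.659)/0.0592 = 8.209.
With Q = [Cr³⁺]^2·P(H₂)^3 / [H⁺]^6, solving for [H⁺] gives log[H⁺] = -1.538, so pH = 1.54.

pH = 1.54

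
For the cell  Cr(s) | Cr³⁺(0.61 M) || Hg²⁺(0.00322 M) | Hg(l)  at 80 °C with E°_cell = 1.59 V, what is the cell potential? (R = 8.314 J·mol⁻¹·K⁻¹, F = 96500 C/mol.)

Balancing electrons gives n = 6; the reaction quotient is Q = [Cr³⁺]^2/[Hg²⁺]^3 = 1.11 × 10^7.
E = E° − (RT/nF) ln Q = 1.59 − (8.314×353)/(6×96500) × (16.227) = 1.590 − 0.082 = 1.508 V.

1.51 V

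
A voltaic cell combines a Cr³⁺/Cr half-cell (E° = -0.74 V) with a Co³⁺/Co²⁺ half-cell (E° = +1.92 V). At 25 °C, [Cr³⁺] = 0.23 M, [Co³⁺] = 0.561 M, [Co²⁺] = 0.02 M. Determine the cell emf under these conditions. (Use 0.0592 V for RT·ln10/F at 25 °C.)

2.76 V

The Co³⁺/Co²⁺ couple has the higher reduction potential and acts as the cathode, so E°_cell = +1.92 − (-0.74) = 2.66 V.
Balancing electrons gives n = 3; the reaction quotient is Q = [Cr³⁺]·[Co²⁺]^3/[Co³⁺]^3 = 1.04 × 10^-5.
At 25 °C, E = E° − (0.0592/n) log Q = 2.66 − (0.0592/3)(-4.982) = 2.660 + 0.098 = 2.758 V.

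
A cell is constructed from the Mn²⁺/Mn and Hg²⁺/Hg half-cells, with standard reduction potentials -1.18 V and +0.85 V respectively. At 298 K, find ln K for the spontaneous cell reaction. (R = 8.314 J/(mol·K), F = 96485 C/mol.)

E°_cell = +0.85 − (-1.18) = 2.03 V, with n = 2 electrons transferred.
At equilibrium E = 0, so the Nernst equation gives ln K = nFE°/RT = (2)(96485)(2.03)/((8.314)(298)) = 158.11.

ln K = 158.1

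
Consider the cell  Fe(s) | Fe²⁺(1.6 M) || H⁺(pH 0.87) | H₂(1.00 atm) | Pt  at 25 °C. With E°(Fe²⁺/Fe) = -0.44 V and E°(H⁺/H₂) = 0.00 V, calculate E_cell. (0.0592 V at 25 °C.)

0.38 V

The hydrogen couple is the cathode, so E°_cell = 0.44 V; n = 2.
[H⁺] = 10^(−0.87) = 0.13 M, and Q = [Fe²⁺]·P(H₂) / [H⁺]^2 = 87.9.
E = E° − (0.0592/2) log Q = 0.44 − (0.0592/2)(1.944) = 0.382 V.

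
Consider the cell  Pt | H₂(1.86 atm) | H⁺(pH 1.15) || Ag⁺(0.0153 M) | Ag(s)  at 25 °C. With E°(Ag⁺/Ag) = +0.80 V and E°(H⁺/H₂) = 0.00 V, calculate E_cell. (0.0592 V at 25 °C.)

0.77 V

The Ag⁺/Ag couple is the cathode, so E°_cell = 0.80 V; n = 2.
[H⁺] = 10^(−1.15) = 0.071 M, and Q = [H⁺]^2 / ([Ag⁺]^2·P(H₂)) = 11.5.
E = E° − (0.0592/2) log Q = 0.80 − (0.0592/2)(1.061) = 0.769 V.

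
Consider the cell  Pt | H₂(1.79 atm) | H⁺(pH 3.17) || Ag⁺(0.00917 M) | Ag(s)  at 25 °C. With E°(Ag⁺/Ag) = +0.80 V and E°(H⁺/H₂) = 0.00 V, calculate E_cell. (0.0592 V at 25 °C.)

0.87 V

The Ag⁺/Ag couple is the cathode, so E°_cell = 0.80 V; n = 2.
[H⁺] = 10^(−3.17) = 6.8 × 10^-4 M, and Q = [H⁺]^2 / ([Ag⁺]^2·P(H₂)) = 0.00304.
E = E° − (0.0592/2) log Q = 0.80 − (0.0592/2)(-2.518) = 0.875 V.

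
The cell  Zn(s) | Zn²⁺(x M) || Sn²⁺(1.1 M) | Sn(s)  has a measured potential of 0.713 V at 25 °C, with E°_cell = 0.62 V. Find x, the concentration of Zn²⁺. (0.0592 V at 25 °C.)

From the Nernst equation, log Q = n(E° − E)/0.0592 = 2(0.62 − 0.713)/0.0592 = -3.142, so Q = 7.21 × 10^-4.
With Q = [Zn²⁺]/[Sn²⁺] and the known concentrations, [Zn²⁺] in the numerator gives [Zn²⁺] = 7.9 × 10^-4 M.

7.9 × 10^-4 M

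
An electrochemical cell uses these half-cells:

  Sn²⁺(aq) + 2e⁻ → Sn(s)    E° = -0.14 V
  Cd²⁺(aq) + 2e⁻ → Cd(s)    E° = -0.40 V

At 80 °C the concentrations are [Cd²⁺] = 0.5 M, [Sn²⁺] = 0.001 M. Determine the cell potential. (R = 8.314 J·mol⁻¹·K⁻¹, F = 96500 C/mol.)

0.165 V

The Sn²⁺/Sn couple has the higher reduction potential and acts as the cathode, so E°_cell = -0.14 − (-0.40) = 0.26 V.
Balancing electrons gives n = 2; the reaction quotient is Q = [Cd²⁺]/[Sn²⁺] = 500.
E = E° − (RT/nF) ln Q = 0.26 − (8.314×353)/(2×96500) × (6.215) = 0.260 − 0.095 = 0.165 V.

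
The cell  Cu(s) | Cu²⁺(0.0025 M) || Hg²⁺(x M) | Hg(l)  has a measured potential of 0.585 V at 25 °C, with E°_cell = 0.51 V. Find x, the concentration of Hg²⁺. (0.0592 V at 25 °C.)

From the Nernst equation, log Q = n(E° − E)/0.0592 = 2(0.51 − 0.585)/0.0592 = -2.534, so Q = 0.00293.
With Q = [Cu²⁺]/[Hg²⁺] and the known concentrations, [Hg²⁺] in the denominator gives [Hg²⁺] = 0.85 M.

0.85 M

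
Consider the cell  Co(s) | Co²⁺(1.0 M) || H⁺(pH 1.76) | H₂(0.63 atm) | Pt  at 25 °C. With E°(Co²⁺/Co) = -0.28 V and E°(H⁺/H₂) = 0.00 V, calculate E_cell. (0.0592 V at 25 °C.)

0.18 V

The hydrogen couple is the cathode, so E°_cell = 0.28 V; n = 2.
[H⁺] = 10^(−1.76) = 0.017 M, and Q = [Co²⁺]·P(H₂) / [H⁺]^2 = 2090.
E = E° − (0.0592/2) log Q = 0.28 − (0.0592/2)(3.319) = 0.182 V.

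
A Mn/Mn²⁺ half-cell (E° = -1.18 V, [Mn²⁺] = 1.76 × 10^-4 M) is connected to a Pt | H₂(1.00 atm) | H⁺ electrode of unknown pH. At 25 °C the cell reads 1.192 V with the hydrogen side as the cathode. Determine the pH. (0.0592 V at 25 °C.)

pH = 1.67

E°_cell = 1.18 V and n = 2.
log Q = n(E° − E)/0.0592 = 2×(1.18 − 1.192)/0.0592 = -0.405.
With Q = [Mn²⁺]·P(H₂) / [H⁺]^2, solving for [H⁺] gives log[H⁺] = -1.675, so pH = 1.67.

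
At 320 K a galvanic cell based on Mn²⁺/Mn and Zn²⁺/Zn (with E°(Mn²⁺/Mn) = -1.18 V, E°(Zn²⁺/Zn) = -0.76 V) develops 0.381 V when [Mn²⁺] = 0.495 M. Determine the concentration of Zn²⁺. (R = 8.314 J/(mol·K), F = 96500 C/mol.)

From the Nernst equation, ln Q = nF(E° − E)/RT = 2×96500×(0.42 − 0.381)/(8.314×320) = 2.829, so Q = 16.9.
With Q = [Mn²⁺]/[Zn²⁺] and the known concentrations, [Zn²⁺] in the denominator gives [Zn²⁺] = 0.029 M.

0.029 M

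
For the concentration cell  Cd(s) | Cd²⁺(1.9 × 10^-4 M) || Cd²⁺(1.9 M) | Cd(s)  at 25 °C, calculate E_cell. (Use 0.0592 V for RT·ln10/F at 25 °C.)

0.12 V

Both half-cells are Cd²⁺/Cd, so E°_cell = 0. The concentrated side is the cathode; the cell reaction moves Cd²⁺ from high to low concentration with n = 2.
Q = [Cd²⁺]_dilute/[Cd²⁺]_conc = 1.9 × 10^-4/1.9 = 1 × 10^-4.
E = 0 − (0.0592/2) log Q = −(0.0592/2)(-4.000) = 0.1184 V.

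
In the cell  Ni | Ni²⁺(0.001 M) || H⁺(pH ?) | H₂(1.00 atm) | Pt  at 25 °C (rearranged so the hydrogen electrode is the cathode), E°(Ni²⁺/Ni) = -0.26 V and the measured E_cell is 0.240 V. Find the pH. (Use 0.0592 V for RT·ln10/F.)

pH = 1.84

E°_cell = 0.26 V and n = 2.
log Q = n(E° − E)/0.0592 = 2×(0.26 − 0.240)/0.0592 = 0.676.
With Q = [Ni²⁺]·P(H₂) / [H⁺]^2, solving for [H⁺] gives log[H⁺] = -1.838, so pH = 1.84.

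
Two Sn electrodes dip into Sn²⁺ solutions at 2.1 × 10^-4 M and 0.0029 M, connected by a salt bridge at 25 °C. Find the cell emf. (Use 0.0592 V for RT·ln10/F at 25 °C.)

Both half-cells are Sn²⁺/Sn, so E°_cell = 0. The concentrated side is the cathode; the cell reaction moves Sn²⁺ from high to low concentration with n = 2.
Q = [Sn²⁺]_dilute/[Sn²⁺]_conc = 2.1 × 10^-4/0.0029 = 0.0724.
E = 0 − (0.0592/2) log Q = −(0.0592/2)(-1.140) = 0.0337 V.

0.034 V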